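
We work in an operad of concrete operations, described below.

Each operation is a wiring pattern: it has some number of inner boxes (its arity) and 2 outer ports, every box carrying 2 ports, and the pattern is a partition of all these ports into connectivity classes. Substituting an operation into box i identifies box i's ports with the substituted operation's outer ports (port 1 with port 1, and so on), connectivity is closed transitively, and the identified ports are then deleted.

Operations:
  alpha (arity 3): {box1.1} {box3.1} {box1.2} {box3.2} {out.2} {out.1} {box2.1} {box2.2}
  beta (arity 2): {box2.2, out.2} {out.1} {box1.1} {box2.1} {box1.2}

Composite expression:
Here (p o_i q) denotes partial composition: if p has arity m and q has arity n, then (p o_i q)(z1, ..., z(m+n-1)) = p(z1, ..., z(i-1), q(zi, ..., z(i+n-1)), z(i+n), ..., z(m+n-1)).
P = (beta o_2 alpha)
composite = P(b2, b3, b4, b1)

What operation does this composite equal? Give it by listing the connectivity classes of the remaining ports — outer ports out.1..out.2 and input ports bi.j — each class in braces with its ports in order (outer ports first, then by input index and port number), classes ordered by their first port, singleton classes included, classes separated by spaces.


{out.1} {out.2} {b1.1} {b1.2} {b2.1} {b2.2} {b3.1} {b3.2} {b4.1} {b4.2}

Two ports join when wires chain via beta-identified ports.
composing alpha on (b3, b4, b1), with out.j its own outer ports: {out.1} {out.2} {b1.1} {b1.2} {b3.1} {b3.2} {b4.1} {b4.2}
composing beta on (b2, b3, b4, b1), with out.j its own outer ports: {out.1} {out.2} {b1.1} {b1.2} {b2.1} {b2.2} {b3.1} {b3.2} {b4.1} {b4.2}


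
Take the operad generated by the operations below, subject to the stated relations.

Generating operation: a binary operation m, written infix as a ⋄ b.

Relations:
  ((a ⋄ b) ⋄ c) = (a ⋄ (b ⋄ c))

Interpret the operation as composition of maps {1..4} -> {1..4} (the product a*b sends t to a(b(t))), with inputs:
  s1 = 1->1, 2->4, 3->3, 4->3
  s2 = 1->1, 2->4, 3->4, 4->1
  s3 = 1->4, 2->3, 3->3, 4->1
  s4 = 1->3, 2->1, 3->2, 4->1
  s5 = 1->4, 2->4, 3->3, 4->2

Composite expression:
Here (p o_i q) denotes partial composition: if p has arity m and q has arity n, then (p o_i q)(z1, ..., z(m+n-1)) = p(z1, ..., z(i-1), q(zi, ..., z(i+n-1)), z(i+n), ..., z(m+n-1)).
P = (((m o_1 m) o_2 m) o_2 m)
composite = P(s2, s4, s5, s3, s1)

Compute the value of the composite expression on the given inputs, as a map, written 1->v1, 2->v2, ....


(s4 ⋄ s5) = 1->1, 2->1, 3->2, 4->1
((s4 ⋄ s5) ⋄ s3) = 1->1, 2->2, 3->2, 4->1
(s2 ⋄ ((s4 ⋄ s5) ⋄ s3)) = 1->1, 2->4, 3->4, 4->1
((s2 ⋄ ((s4 ⋄ s5) ⋄ s3)) ⋄ s1) = 1->1, 2->1, 3->4, 4->4

1->1, 2->1, 3->4, 4->4


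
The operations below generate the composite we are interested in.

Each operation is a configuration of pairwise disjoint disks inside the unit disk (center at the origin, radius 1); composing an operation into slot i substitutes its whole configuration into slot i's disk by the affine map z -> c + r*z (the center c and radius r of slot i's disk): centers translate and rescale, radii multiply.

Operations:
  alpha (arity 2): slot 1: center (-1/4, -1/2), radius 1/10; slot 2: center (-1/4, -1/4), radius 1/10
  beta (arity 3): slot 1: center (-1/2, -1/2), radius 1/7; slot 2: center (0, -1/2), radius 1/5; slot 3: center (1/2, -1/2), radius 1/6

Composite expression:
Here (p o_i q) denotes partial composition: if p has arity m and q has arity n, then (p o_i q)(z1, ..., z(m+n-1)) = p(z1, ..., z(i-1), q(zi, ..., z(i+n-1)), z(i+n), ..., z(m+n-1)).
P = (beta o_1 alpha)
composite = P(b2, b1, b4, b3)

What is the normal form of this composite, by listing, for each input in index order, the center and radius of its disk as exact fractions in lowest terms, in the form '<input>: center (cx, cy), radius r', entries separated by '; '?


Only the slot chain above each b matters under beta; compose those maps.
tracing b2 down its 2-map path: center (-15/28, -4/7), radius 1/70
tracing b1 down its 2-map path: center (-15/28, -15/28), radius 1/70
tracing b4 down its 1-map path: center (0, -1/2), radius 1/5
tracing b3 down its 1-map path: center (1/2, -1/2), radius 1/6

b1: center (-15/28, -15/28), radius 1/70; b2: center (-15/28, -4/7), radius 1/70; b3: center (1/2, -1/2), radius 1/6; b4: center (0, -1/2), radius 1/5


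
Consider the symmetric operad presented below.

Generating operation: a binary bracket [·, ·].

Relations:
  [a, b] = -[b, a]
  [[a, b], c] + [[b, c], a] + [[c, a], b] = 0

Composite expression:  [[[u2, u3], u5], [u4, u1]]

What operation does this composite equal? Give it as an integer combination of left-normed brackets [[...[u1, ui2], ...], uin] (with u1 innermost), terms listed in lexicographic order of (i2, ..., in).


[[[[u1, u4], u2], u3], u5] - [[[[u1, u4], u3], u2], u5] - [[[[u1, u4], u5], u2], u3] + [[[[u1, u4], u5], u3], u2]

Skip Jacobi rewriting: expand, keep u1-initial words, read off terms.
Composite bracket: [[[u2, u3], u5], [u4, u1]]
Under [a, b] = ab - ba we get 16 signed associative words (2^4 = 16).
Keep just the words that open with u1:
  sign of u1u4u2u3u5 is +1, so it contributes +[[[[u1, u4], u2], u3], u5]
  sign of u1u4u3u2u5 is -1, so it contributes -[[[[u1, u4], u3], u2], u5]
  sign of u1u4u5u2u3 is -1, so it contributes -[[[[u1, u4], u5], u2], u3]
  sign of u1u4u5u3u2 is +1, so it contributes +[[[[u1, u4], u5], u3], u2]


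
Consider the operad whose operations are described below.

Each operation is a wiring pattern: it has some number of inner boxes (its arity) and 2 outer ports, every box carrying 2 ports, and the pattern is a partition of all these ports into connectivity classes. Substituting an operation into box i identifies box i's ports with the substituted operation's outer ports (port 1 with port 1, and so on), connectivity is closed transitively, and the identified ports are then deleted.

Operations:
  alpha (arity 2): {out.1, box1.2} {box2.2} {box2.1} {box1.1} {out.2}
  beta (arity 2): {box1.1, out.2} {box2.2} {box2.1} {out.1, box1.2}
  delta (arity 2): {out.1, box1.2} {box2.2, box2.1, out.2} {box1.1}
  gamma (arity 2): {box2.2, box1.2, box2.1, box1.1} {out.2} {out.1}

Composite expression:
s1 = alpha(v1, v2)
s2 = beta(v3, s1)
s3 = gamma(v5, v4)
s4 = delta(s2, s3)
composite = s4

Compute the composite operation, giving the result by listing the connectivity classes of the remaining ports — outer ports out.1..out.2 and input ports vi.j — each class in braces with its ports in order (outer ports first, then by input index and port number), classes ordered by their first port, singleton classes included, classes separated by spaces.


{out.1, v3.1} {out.2} {v1.1} {v1.2} {v2.1} {v2.2} {v3.2} {v4.1, v4.2, v5.1, v5.2}

Reachability decides: close wires over delta-identified ports.
through alpha, on inputs (v1, v2): {out.1, v1.2} {out.2} {v1.1} {v2.1} {v2.2} (out.j = stage outer ports)
through beta, on inputs (v3, v1, v2): {out.1, v3.2} {out.2, v3.1} {v1.1} {v1.2} {v2.1} {v2.2} (out.j = stage outer ports)
through gamma, on inputs (v5, v4): {out.1} {out.2} {v4.1, v4.2, v5.1, v5.2} (out.j = stage outer ports)
through delta, on inputs (v3, v1, v2, v5, v4): {out.1, v3.1} {out.2} {v1.1} {v1.2} {v2.1} {v2.2} {v3.2} {v4.1, v4.2, v5.1, v5.2} (out.j = stage outer ports)


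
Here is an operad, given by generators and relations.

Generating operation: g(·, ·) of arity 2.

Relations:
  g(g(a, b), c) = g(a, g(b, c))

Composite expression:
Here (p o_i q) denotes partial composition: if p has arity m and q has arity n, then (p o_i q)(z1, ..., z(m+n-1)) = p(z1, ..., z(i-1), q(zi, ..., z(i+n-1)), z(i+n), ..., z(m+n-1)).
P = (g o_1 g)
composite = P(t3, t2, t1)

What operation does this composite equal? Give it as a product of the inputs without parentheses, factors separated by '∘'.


t3 ∘ t2 ∘ t1


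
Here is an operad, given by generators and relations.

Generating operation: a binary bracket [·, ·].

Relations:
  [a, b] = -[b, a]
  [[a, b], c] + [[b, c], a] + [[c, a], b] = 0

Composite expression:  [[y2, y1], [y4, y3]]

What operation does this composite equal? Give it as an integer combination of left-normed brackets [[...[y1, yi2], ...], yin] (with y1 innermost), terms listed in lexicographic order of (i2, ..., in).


In the tensor algebra, words opening y1 carry the y1-anchored form.
Composite bracket: [[y2, y1], [y4, y3]]
Under [a, b] = ab - ba we get 8 signed associative words (2^3 = 8).
Words beginning with y1 determine it all:
  y1y2y3y4 appears with sign +1, giving the term +[[[y1, y2], y3], y4]
  y1y2y4y3 appears with sign -1, giving the term -[[[y1, y2], y4], y3]

[[[y1, y2], y3], y4] - [[[y1, y2], y4], y3]


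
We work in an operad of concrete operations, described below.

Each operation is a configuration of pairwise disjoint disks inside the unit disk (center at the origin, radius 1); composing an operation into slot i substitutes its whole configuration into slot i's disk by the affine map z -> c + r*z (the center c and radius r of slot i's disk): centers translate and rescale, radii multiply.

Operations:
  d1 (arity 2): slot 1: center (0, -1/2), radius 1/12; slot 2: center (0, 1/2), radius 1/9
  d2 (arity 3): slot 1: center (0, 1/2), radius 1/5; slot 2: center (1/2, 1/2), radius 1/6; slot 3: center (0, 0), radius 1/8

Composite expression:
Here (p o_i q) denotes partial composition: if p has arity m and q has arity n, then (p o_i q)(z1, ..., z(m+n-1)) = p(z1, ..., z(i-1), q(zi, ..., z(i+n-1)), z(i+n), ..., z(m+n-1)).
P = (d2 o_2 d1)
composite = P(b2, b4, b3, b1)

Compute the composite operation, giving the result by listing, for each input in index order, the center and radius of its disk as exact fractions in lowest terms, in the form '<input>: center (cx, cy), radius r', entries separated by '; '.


Follow each b-input down from d2: c' goes to c + r*c', radius to r*r'.
b2 passes through 1 substitution, ending at center (0, 1/2), radius 1/5
b4 passes through 2 substitutions, ending at center (1/2, 5/12), radius 1/72
b3 passes through 2 substitutions, ending at center (1/2, 7/12), radius 1/54
b1 passes through 1 substitution, ending at center (0, 0), radius 1/8

b1: center (0, 0), radius 1/8; b2: center (0, 1/2), radius 1/5; b3: center (1/2, 7/12), radius 1/54; b4: center (1/2, 5/12), radius 1/72


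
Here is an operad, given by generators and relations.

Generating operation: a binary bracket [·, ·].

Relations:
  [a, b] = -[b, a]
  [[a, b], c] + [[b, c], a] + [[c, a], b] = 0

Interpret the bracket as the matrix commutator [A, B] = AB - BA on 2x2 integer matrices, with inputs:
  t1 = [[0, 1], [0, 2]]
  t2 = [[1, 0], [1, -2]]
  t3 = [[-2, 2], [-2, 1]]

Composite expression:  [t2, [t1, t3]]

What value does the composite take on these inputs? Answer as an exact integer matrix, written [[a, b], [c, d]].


[t1, t3] = [[-2, -1], [-4, 2]]
[t2, [t1, t3]] = [[1, -3], [8, -1]]

[[1, -3], [8, -1]]


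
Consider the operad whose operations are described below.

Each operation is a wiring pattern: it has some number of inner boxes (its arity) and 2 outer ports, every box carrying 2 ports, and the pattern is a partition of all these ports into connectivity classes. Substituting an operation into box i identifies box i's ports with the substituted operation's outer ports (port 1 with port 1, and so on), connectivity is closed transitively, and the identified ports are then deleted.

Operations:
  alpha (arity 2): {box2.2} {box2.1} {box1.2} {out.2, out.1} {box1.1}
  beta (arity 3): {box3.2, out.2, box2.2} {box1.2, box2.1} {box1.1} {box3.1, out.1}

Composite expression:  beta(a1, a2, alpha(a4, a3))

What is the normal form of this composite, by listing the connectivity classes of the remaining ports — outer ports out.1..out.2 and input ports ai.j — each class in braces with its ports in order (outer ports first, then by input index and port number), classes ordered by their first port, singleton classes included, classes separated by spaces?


Connectivity passes through glued beta-boundaries; trace each wire chain.
the subtree at alpha composes to {out.1, out.2} {a3.1} {a3.2} {a4.1} {a4.2} on (a4, a3); out.j = own outer ports
the subtree at beta composes to {out.1, out.2, a2.2} {a1.1} {a1.2, a2.1} {a3.1} {a3.2} {a4.1} {a4.2} on (a1, a2, a4, a3); out.j = own outer ports

{out.1, out.2, a2.2} {a1.1} {a1.2, a2.1} {a3.1} {a3.2} {a4.1} {a4.2}


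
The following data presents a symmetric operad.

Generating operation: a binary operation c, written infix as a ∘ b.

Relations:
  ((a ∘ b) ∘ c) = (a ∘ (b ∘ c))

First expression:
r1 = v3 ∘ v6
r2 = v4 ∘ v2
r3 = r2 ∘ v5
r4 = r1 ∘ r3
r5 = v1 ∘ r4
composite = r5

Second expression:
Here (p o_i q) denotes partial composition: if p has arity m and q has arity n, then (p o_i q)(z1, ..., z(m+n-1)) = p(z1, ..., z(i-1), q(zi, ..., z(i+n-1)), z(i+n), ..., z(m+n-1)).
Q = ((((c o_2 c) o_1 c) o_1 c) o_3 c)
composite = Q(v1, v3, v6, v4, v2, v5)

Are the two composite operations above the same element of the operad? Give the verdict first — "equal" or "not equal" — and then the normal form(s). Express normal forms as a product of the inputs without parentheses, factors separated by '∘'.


The first composite normalizes to v1 ∘ v3 ∘ v6 ∘ v4 ∘ v2 ∘ v5
The second composite normalizes to v1 ∘ v3 ∘ v6 ∘ v4 ∘ v2 ∘ v5
Same normal form: equal.

equal; both compose to v1 ∘ v3 ∘ v6 ∘ v4 ∘ v2 ∘ v5


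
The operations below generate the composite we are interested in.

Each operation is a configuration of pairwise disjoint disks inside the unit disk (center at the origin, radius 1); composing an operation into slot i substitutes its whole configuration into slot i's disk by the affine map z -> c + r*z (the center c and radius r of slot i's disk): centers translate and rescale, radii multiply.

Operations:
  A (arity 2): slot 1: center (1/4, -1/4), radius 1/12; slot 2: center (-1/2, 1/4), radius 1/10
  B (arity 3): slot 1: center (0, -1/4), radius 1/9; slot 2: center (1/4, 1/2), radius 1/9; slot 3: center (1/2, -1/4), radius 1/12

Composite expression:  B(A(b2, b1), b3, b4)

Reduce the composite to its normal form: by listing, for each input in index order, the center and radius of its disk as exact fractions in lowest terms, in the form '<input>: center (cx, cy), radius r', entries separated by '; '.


b1: center (-1/18, -2/9), radius 1/90; b2: center (1/36, -5/18), radius 1/108; b3: center (1/4, 1/2), radius 1/9; b4: center (1/2, -1/4), radius 1/12


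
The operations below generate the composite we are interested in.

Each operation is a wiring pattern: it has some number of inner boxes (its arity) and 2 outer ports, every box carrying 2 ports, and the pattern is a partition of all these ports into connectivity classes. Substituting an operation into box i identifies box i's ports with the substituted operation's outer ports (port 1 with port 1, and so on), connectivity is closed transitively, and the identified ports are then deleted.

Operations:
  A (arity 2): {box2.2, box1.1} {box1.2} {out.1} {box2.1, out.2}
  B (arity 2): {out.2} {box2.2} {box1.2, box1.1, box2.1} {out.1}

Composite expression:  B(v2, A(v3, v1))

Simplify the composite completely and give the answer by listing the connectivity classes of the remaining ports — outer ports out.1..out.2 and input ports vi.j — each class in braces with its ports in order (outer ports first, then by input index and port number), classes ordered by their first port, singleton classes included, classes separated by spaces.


{out.1} {out.2} {v1.1} {v1.2, v3.1} {v2.1, v2.2} {v3.2}

Connectivity passes through glued B-boundaries; trace each wire chain.
composing A on (v3, v1), with out.j its own outer ports: {out.1} {out.2, v1.1} {v1.2, v3.1} {v3.2}
composing B on (v2, v3, v1), with out.j its own outer ports: {out.1} {out.2} {v1.1} {v1.2, v3.1} {v2.1, v2.2} {v3.2}


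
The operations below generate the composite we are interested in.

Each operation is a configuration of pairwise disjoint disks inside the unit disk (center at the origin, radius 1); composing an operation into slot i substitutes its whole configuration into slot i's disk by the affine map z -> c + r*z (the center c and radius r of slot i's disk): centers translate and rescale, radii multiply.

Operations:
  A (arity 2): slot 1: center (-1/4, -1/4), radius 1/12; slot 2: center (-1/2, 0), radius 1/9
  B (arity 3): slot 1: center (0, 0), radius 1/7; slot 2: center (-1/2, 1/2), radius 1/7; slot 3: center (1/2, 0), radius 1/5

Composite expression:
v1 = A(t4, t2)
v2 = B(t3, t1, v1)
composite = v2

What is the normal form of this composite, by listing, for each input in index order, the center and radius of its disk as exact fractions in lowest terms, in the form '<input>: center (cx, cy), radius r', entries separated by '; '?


t1: center (-1/2, 1/2), radius 1/7; t2: center (2/5, 0), radius 1/45; t3: center (0, 0), radius 1/7; t4: center (9/20, -1/20), radius 1/60


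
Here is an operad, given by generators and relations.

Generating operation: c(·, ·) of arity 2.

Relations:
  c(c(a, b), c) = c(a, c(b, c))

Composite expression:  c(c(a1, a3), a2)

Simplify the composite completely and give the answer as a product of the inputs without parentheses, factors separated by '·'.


Associativity of c dissolves the nesting; only the a-input order survives.
c(a1, a3) spells out as a1 · a3
c(c(a1, a3), a2) spells out as a1 · a3 · a2

a1 · a3 · a2


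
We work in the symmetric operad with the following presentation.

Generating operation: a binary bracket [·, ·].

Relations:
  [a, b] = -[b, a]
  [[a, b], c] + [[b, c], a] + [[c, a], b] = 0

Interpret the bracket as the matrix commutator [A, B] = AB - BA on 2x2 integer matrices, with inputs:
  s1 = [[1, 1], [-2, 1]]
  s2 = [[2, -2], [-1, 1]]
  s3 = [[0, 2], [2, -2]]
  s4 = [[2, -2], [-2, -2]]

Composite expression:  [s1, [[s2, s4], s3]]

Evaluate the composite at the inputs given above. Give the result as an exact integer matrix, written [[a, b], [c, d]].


[s2, s4] = [[2, 6], [-2, -2]]
[[s2, s4], s3] = [[16, -4], [-12, -16]]
[s1, [[s2, s4], s3]] = [[-20, -32], [-64, 20]]

[[-20, -32], [-64, 20]]


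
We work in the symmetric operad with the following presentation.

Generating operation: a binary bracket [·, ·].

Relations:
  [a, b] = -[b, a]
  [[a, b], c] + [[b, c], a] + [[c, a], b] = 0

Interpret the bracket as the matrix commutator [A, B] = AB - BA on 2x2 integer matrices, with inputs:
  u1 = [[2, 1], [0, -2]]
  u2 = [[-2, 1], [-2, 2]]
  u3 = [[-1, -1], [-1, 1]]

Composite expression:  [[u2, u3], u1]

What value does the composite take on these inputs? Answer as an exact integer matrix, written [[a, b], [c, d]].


[u2, u3] = [[-3, 6], [0, 3]]
[[u2, u3], u1] = [[0, -30], [0, 0]]

[[0, -30], [0, 0]]


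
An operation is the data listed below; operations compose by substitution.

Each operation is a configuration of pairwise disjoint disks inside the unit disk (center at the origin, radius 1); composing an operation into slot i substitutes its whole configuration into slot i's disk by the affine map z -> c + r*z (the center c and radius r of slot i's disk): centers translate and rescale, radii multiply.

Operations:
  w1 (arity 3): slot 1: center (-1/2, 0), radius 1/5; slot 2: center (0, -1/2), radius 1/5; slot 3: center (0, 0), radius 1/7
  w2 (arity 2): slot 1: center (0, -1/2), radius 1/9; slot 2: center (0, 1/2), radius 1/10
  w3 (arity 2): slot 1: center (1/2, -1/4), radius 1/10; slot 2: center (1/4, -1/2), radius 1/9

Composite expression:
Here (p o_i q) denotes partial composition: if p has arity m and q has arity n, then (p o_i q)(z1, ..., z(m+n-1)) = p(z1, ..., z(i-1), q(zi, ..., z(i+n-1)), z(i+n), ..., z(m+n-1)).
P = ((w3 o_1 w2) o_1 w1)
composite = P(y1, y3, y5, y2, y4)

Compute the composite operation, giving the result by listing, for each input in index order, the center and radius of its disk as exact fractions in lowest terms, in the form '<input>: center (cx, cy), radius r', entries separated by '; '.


Only the slot chain above each y matters under w3; compose those maps.
for y1, the 3-step affine chain lands on center (89/180, -3/10), radius 1/450
for y3, the 3-step affine chain lands on center (1/2, -11/36), radius 1/450
for y5, the 3-step affine chain lands on center (1/2, -3/10), radius 1/630
for y2, the 2-step affine chain lands on center (1/2, -1/5), radius 1/100
for y4, the 1-step affine chain lands on center (1/4, -1/2), radius 1/9

y1: center (89/180, -3/10), radius 1/450; y2: center (1/2, -1/5), radius 1/100; y3: center (1/2, -11/36), radius 1/450; y4: center (1/4, -1/2), radius 1/9; y5: center (1/2, -3/10), radius 1/630


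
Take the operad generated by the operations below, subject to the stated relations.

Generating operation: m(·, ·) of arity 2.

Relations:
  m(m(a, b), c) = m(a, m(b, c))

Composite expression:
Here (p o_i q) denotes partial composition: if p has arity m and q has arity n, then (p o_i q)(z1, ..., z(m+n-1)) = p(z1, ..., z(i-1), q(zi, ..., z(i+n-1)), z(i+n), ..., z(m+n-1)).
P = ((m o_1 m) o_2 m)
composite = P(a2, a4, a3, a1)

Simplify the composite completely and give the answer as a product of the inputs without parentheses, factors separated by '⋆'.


Key point: m is associative — brackets drop, the a-order remains.
m(a4, a3) reduces to a4 ⋆ a3
m(a2, m(a4, a3)) reduces to a2 ⋆ a4 ⋆ a3
m(m(a2, m(a4, a3)), a1) reduces to a2 ⋆ a4 ⋆ a3 ⋆ a1

a2 ⋆ a4 ⋆ a3 ⋆ a1


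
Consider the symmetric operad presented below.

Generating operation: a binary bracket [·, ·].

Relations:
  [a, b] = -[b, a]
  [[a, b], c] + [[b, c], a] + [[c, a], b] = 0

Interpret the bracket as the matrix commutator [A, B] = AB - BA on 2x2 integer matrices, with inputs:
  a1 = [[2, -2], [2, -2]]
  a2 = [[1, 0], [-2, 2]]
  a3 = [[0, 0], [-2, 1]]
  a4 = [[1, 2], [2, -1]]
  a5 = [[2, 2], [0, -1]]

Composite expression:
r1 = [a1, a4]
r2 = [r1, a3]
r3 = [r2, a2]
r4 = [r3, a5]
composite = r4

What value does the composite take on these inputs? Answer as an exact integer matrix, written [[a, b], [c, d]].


[[136, -132], [-204, -136]]

[a1, a4] = [[-8, 12], [-4, 8]]
[[a1, a4], a3] = [[-24, 12], [-28, 24]]
[[[a1, a4], a3], a2] = [[-24, 12], [-68, 24]]
[[[[a1, a4], a3], a2], a5] = [[136, -132], [-204, -136]]


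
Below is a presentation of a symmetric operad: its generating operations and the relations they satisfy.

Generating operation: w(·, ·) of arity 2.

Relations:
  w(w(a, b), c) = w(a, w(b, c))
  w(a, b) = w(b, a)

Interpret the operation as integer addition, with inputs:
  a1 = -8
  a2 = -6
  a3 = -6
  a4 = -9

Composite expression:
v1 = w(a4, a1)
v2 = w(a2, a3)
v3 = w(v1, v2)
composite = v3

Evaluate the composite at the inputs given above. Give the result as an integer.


-29


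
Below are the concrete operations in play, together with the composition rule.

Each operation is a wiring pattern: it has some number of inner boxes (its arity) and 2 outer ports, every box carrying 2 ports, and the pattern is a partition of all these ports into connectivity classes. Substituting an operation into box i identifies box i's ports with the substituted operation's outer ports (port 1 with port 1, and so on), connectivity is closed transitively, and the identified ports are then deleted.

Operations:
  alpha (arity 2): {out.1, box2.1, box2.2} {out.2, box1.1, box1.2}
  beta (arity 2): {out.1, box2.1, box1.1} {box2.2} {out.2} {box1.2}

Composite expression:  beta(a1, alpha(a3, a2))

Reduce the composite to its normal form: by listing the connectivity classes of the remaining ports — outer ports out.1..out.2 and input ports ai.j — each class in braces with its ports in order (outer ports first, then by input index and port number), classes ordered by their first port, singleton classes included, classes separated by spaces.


{out.1, a1.1, a2.1, a2.2} {out.2} {a1.2} {a3.1, a3.2}

Connectivity passes through glued beta-boundaries; trace each wire chain.
alpha over (a3, a2) gives {out.1, a2.1, a2.2} {out.2, a3.1, a3.2}, out.j being that stage's outer ports
beta over (a1, a3, a2) gives {out.1, a1.1, a2.1, a2.2} {out.2} {a1.2} {a3.1, a3.2}, out.j being that stage's outer ports


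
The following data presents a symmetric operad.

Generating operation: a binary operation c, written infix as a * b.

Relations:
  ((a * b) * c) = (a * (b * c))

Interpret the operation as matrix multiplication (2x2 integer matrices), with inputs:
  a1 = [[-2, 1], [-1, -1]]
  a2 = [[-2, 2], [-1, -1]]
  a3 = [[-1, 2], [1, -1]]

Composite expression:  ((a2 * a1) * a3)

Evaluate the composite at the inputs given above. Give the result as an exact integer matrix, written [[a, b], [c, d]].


[[-6, 8], [-3, 6]]

(a2 * a1) = [[2, -4], [3, 0]]
((a2 * a1) * a3) = [[-6, 8], [-3, 6]]


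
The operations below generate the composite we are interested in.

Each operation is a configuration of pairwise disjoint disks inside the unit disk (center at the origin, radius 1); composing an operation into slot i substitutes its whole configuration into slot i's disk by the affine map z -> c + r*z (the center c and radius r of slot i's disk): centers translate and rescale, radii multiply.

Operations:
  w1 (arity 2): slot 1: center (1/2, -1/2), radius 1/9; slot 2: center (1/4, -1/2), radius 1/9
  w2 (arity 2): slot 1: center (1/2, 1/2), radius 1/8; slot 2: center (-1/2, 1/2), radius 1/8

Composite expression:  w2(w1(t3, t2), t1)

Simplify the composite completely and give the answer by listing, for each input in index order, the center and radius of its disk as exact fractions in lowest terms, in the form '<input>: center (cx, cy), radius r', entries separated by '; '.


t1: center (-1/2, 1/2), radius 1/8; t2: center (17/32, 7/16), radius 1/72; t3: center (9/16, 7/16), radius 1/72

Each t-disk chains the slot maps above it in w2; radii multiply.
input t3: composing its 2 substitution steps yields center (9/16, 7/16), radius 1/72
input t2: composing its 2 substitution steps yields center (17/32, 7/16), radius 1/72
input t1: composing its 1 substitution step yields center (-1/2, 1/2), radius 1/8


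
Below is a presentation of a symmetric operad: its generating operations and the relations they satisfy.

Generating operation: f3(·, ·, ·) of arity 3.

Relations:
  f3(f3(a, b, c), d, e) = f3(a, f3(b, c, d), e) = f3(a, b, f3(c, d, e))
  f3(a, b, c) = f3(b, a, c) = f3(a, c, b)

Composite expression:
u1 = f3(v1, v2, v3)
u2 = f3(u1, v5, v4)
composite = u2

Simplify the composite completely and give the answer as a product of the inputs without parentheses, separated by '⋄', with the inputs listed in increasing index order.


Both nesting and order wash out for f3; what remains is which v's occur.
f3(v1, v2, v3) flattens to v1 ⋄ v2 ⋄ v3
f3(f3(v1, v2, v3), v5, v4) flattens to v1 ⋄ v2 ⋄ v3 ⋄ v5 ⋄ v4
putting the inputs in ascending order: v1 ⋄ v2 ⋄ v3 ⋄ v4 ⋄ v5

v1 ⋄ v2 ⋄ v3 ⋄ v4 ⋄ v5


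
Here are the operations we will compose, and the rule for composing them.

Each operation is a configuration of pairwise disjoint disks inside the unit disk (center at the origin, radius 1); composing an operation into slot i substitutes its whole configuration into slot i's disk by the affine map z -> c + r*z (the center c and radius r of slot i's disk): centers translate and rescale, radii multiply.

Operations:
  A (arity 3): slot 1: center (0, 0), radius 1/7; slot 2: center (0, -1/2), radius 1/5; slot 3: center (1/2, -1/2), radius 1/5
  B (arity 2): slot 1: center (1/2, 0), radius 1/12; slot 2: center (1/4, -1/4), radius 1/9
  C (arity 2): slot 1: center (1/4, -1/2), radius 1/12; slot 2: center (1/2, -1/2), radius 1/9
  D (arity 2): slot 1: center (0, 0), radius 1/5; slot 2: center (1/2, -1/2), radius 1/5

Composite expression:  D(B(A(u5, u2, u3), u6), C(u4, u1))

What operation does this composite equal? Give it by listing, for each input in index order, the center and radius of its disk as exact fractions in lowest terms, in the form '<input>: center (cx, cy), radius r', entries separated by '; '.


u1: center (3/5, -3/5), radius 1/45; u2: center (1/10, -1/120), radius 1/300; u3: center (13/120, -1/120), radius 1/300; u4: center (11/20, -3/5), radius 1/60; u5: center (1/10, 0), radius 1/420; u6: center (1/20, -1/20), radius 1/45

Only the slot chain above each u matters under D; compose those maps.
input u5: applying the 3 nested substitutions gives center (1/10, 0), radius 1/420
input u2: applying the 3 nested substitutions gives center (1/10, -1/120), radius 1/300
input u3: applying the 3 nested substitutions gives center (13/120, -1/120), radius 1/300
input u6: applying the 2 nested substitutions gives center (1/20, -1/20), radius 1/45
input u4: applying the 2 nested substitutions gives center (11/20, -3/5), radius 1/60
input u1: applying the 2 nested substitutions gives center (3/5, -3/5), radius 1/45


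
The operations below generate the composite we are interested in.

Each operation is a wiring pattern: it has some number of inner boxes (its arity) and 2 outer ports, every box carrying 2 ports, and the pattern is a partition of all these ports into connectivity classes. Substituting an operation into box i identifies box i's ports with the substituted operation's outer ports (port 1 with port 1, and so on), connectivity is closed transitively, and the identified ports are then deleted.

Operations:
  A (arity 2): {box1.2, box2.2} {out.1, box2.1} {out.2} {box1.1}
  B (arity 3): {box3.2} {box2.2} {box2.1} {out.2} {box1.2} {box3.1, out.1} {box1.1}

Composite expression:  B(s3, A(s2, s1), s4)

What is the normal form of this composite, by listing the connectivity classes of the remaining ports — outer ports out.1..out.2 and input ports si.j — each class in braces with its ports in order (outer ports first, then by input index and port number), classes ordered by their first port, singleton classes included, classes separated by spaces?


{out.1, s4.1} {out.2} {s1.1} {s1.2, s2.2} {s2.1} {s3.1} {s3.2} {s4.2}

Connectivity passes through glued B-boundaries; trace each wire chain.
through A, on inputs (s2, s1): {out.1, s1.1} {out.2} {s1.2, s2.2} {s2.1} (out.j = stage outer ports)
through B, on inputs (s3, s2, s1, s4): {out.1, s4.1} {out.2} {s1.1} {s1.2, s2.2} {s2.1} {s3.1} {s3.2} {s4.2} (out.j = stage outer ports)


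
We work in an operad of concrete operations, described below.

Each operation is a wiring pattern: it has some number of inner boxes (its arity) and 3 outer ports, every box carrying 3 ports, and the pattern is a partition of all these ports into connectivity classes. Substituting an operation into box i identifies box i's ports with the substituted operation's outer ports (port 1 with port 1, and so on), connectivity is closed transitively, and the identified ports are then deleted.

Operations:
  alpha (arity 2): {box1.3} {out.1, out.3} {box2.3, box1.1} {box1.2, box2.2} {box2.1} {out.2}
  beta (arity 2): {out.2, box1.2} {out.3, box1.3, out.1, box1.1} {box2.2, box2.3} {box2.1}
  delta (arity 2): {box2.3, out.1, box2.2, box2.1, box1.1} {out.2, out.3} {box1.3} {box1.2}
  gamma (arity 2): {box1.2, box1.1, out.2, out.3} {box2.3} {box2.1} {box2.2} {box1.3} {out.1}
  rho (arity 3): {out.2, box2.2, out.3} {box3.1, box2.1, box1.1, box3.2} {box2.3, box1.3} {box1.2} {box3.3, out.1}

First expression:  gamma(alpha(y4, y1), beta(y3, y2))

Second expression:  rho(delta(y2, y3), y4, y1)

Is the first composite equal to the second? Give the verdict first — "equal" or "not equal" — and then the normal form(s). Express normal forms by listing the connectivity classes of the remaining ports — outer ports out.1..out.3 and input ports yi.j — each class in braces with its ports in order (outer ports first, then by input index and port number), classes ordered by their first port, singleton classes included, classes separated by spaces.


Reducing the first expression gives {out.1} {out.2, out.3} {y1.1} {y1.2, y4.2} {y1.3, y4.1} {y2.1} {y2.2, y2.3} {y3.1, y3.3} {y3.2} {y4.3}
Reducing the second expression gives {out.1, y1.3} {out.2, out.3, y4.2} {y1.1, y1.2, y2.1, y3.1, y3.2, y3.3, y4.1} {y2.2} {y2.3} {y4.3}
Different reductions; not equal.

not equal; the first gives {out.1} {out.2, out.3} {y1.1} {y1.2, y4.2} {y1.3, y4.1} {y2.1} {y2.2, y2.3} {y3.1, y3.3} {y3.2} {y4.3} and the second {out.1, y1.3} {out.2, out.3, y4.2} {y1.1, y1.2, y2.1, y3.1, y3.2, y3.3, y4.1} {y2.2} {y2.3} {y4.3}


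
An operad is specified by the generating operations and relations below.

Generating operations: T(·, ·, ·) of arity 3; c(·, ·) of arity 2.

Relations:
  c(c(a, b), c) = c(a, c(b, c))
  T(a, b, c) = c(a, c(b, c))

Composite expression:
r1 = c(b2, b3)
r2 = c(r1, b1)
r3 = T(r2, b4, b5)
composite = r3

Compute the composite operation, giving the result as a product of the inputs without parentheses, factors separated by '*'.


b2 * b3 * b1 * b4 * b5


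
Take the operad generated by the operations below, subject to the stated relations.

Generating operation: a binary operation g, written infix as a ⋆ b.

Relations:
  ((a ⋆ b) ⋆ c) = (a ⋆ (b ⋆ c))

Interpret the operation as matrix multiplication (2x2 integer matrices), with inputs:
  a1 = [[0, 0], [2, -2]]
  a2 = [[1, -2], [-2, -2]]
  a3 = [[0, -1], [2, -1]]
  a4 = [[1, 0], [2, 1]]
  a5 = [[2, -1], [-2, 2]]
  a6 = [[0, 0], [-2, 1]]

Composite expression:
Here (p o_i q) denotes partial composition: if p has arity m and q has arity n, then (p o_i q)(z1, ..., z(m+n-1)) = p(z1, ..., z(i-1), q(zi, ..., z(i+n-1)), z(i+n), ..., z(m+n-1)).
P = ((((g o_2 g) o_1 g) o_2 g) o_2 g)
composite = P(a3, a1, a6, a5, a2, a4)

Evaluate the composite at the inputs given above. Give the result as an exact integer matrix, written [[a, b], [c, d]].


[[-12, 8], [-12, 8]]

(a1 ⋆ a6) = [[0, 0], [4, -2]]
((a1 ⋆ a6) ⋆ a5) = [[0, 0], [12, -8]]
(a3 ⋆ ((a1 ⋆ a6) ⋆ a5)) = [[-12, 8], [-12, 8]]
(a2 ⋆ a4) = [[-3, -2], [-6, -2]]
((a3 ⋆ ((a1 ⋆ a6) ⋆ a5)) ⋆ (a2 ⋆ a4)) = [[-12, 8], [-12, 8]]


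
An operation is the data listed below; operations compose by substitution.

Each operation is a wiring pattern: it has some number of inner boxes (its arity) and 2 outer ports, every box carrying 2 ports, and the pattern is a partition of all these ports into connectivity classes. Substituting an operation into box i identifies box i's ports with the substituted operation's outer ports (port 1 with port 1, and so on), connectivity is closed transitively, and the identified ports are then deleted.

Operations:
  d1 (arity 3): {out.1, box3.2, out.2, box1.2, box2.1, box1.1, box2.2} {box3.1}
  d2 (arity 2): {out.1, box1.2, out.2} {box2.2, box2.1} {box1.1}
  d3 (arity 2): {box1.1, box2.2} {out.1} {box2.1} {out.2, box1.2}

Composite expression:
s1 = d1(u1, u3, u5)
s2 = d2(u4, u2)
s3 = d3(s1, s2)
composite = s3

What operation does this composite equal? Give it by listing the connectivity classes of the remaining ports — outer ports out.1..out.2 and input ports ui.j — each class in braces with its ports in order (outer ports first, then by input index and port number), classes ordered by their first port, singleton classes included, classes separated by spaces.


Two ports join when wires chain via d3-identified ports.
d1 over (u1, u3, u5) gives {out.1, out.2, u1.1, u1.2, u3.1, u3.2, u5.2} {u5.1}, out.j being that stage's outer ports
d2 over (u4, u2) gives {out.1, out.2, u4.2} {u2.1, u2.2} {u4.1}, out.j being that stage's outer ports
d3 over (u1, u3, u5, u4, u2) gives {out.1} {out.2, u1.1, u1.2, u3.1, u3.2, u4.2, u5.2} {u2.1, u2.2} {u4.1} {u5.1}, out.j being that stage's outer ports

{out.1} {out.2, u1.1, u1.2, u3.1, u3.2, u4.2, u5.2} {u2.1, u2.2} {u4.1} {u5.1}


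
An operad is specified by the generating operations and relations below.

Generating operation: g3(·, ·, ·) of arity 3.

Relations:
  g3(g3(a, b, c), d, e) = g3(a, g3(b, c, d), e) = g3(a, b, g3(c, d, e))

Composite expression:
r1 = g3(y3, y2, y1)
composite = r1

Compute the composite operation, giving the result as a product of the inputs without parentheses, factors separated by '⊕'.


y3 ⊕ y2 ⊕ y1

All parenthesizations of g3 agree; list the y-inputs left to right.
g3(y3, y2, y1) spells out as y3 ⊕ y2 ⊕ y1


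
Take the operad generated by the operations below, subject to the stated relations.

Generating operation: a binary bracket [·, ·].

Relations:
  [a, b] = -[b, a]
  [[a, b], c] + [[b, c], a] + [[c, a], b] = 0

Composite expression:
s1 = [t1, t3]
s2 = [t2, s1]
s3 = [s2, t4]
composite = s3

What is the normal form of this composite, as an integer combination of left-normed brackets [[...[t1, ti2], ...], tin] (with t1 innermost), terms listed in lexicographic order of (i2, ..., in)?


Skip Jacobi rewriting: expand, keep t1-initial words, read off terms.
Composite bracket: [[t2, [t1, t3]], t4]
Applying ab - ba throughout gives 8 signed words (2^3 = 8).
Keep just the words that open with t1:
  t1t3t2t4 (sign -1) contributes -[[[t1, t3], t2], t4]

-[[[t1, t3], t2], t4]


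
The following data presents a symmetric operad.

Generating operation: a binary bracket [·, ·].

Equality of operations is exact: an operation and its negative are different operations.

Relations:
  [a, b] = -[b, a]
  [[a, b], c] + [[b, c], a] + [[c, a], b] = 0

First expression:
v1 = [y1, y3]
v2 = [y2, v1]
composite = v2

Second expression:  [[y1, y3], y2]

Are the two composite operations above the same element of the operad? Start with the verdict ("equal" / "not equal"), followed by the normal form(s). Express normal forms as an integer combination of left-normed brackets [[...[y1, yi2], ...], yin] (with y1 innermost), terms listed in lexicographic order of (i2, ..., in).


not equal — first -[[y1, y3], y2], second [[y1, y3], y2]

Normal form of the first expression: -[[y1, y3], y2]
Normal form of the second expression: [[y1, y3], y2]
No match — not equal.


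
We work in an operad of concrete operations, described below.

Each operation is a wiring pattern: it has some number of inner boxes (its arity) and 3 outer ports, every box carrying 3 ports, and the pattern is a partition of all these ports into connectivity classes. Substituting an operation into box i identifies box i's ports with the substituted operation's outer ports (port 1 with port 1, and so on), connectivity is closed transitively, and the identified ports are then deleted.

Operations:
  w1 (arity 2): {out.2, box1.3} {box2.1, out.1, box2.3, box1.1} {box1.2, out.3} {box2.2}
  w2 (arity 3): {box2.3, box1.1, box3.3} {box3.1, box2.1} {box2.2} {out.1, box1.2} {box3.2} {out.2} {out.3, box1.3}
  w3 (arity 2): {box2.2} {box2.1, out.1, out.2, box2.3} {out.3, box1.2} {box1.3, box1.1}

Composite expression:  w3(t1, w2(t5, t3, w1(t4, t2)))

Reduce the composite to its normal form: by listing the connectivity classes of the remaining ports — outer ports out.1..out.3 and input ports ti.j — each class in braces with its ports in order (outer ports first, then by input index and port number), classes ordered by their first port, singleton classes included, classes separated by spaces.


{out.1, out.2, t5.2, t5.3} {out.3, t1.2} {t1.1, t1.3} {t2.1, t2.3, t3.1, t4.1} {t2.2} {t3.2} {t3.3, t4.2, t5.1} {t4.3}

Two ports join when wires chain via w3-identified ports.
the subtree at w1 composes to {out.1, t2.1, t2.3, t4.1} {out.2, t4.3} {out.3, t4.2} {t2.2} on (t4, t2); out.j = own outer ports
the subtree at w2 composes to {out.1, t5.2} {out.2} {out.3, t5.3} {t2.1, t2.3, t3.1, t4.1} {t2.2} {t3.2} {t3.3, t4.2, t5.1} {t4.3} on (t5, t3, t4, t2); out.j = own outer ports
the subtree at w3 composes to {out.1, out.2, t5.2, t5.3} {out.3, t1.2} {t1.1, t1.3} {t2.1, t2.3, t3.1, t4.1} {t2.2} {t3.2} {t3.3, t4.2, t5.1} {t4.3} on (t1, t5, t3, t4, t2); out.j = own outer ports


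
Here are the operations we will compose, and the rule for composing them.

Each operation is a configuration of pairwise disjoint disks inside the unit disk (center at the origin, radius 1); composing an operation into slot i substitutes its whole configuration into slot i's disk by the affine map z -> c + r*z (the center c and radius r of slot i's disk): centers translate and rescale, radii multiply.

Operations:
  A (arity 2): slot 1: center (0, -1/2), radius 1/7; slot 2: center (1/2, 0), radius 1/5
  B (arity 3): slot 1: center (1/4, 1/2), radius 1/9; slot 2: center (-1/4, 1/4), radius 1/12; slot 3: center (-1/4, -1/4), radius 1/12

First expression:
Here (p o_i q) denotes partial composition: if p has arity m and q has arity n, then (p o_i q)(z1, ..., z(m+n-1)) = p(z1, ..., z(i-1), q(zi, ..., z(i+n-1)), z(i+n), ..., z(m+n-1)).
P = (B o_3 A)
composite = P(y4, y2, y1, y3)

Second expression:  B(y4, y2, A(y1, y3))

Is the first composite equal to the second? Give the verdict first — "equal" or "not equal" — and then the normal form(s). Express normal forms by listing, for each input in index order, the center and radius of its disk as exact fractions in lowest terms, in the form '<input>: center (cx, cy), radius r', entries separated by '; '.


Reducing the first expression gives y1: center (-1/4, -7/24), radius 1/84; y2: center (-1/4, 1/4), radius 1/12; y3: center (-5/24, -1/4), radius 1/60; y4: center (1/4, 1/2), radius 1/9
Reducing the second expression gives y1: center (-1/4, -7/24), radius 1/84; y2: center (-1/4, 1/4), radius 1/12; y3: center (-5/24, -1/4), radius 1/60; y4: center (1/4, 1/2), radius 1/9
Same normal form: equal.

equal; both compose to y1: center (-1/4, -7/24), radius 1/84; y2: center (-1/4, 1/4), radius 1/12; y3: center (-5/24, -1/4), radius 1/60; y4: center (1/4, 1/2), radius 1/9
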